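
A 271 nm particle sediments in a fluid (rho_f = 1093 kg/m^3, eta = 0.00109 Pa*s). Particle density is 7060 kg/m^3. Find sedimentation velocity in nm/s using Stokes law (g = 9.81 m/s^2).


Radius R = 271/2 nm = 1.355e-07 m
Density difference = 7060 - 1093 = 5967 kg/m^3
v = 2 * R^2 * (rho_p - rho_f) * g / (9 * eta)
v = 2 * (1.355e-07)^2 * 5967 * 9.81 / (9 * 0.00109)
v = 2.19111e-07 m/s = 219.1112 nm/s

219.1112


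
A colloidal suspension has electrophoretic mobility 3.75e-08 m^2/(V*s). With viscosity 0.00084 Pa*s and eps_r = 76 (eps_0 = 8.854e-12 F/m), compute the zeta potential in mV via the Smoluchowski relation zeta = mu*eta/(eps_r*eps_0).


Smoluchowski equation: zeta = mu * eta / (eps_r * eps_0)
zeta = 3.75e-08 * 0.00084 / (76 * 8.854e-12)
zeta = 0.046812 V = 46.81 mV

46.81


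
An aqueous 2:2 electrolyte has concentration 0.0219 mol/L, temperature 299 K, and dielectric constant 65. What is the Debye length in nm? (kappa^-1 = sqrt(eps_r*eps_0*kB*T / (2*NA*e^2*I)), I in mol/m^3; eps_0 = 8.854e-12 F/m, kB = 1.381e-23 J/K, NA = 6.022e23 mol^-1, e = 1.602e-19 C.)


Ionic strength I = 0.0219 * 2^2 * 1000 = 87.6 mol/m^3
kappa^-1 = sqrt(65 * 8.854e-12 * 1.381e-23 * 299 / (2 * 6.022e23 * (1.602e-19)^2 * 87.6))
kappa^-1 = 0.937 nm

0.937


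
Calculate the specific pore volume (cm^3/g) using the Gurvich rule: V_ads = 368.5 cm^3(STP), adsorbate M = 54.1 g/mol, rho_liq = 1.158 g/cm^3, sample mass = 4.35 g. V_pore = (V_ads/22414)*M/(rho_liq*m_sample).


Moles adsorbed n = V_ads / 22414 = 368.5 / 22414 = 1.644062e-02 mol
Liquid volume V_liq = n * M / rho_liq = 1.644062e-02 * 54.1 / 1.158 = 0.76808 cm^3
Specific pore volume V_pore = V_liq / m_sample = 0.76808 / 4.35
V_pore = 0.1766 cm^3/g

0.1766


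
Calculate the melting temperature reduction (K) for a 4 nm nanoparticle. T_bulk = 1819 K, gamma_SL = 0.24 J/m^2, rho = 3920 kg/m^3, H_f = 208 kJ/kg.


Radius R = 4/2 = 2 nm = 2e-09 m
Convert H_f = 208 kJ/kg = 208000 J/kg
dT = 2 * gamma_SL * T_bulk / (rho * H_f * R)
dT = 2 * 0.24 * 1819 / (3920 * 208000 * 2e-09)
dT = 535.4 K

535.4


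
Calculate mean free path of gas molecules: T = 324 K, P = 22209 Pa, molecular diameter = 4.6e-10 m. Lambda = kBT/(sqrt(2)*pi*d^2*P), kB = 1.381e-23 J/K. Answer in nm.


Mean free path: lambda = kB*T / (sqrt(2) * pi * d^2 * P)
lambda = 1.381e-23 * 324 / (sqrt(2) * pi * (4.6e-10)^2 * 22209)
lambda = 2.14303e-07 m
lambda = 214.3 nm

214.3


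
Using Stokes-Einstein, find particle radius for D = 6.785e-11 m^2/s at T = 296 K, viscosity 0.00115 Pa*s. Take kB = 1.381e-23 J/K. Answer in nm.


Stokes-Einstein: R = kB*T / (6*pi*eta*D)
R = 1.381e-23 * 296 / (6 * pi * 0.00115 * 6.785e-11)
R = 2.77931e-09 m = 2.78 nm

2.78


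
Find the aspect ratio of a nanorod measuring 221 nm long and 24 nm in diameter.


Aspect ratio AR = length / diameter
AR = 221 / 24
AR = 9.21

9.21


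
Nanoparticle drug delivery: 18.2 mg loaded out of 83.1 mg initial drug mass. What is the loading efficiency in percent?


Drug loading efficiency = (drug loaded / drug initial) * 100
DLE = 18.2 / 83.1 * 100
DLE = 0.219 * 100
DLE = 21.9%

21.9


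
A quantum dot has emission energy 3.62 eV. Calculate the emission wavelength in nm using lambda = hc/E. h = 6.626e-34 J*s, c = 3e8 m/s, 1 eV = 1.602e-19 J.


Convert energy: E = 3.62 eV = 3.62 * 1.602e-19 = 5.79924e-19 J
lambda = h*c / E = 6.626e-34 * 3e8 / 5.79924e-19
lambda = 3.42769e-07 m = 342.8 nm

342.8


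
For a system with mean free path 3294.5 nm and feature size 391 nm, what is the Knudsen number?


Knudsen number Kn = lambda / L
Kn = 3294.5 / 391
Kn = 8.4258

8.4258


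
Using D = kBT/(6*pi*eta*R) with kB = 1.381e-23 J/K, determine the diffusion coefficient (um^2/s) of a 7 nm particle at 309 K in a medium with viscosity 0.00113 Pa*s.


Radius R = 7/2 = 3.5 nm = 3.5e-09 m
D = kB*T / (6*pi*eta*R)
D = 1.381e-23 * 309 / (6 * pi * 0.00113 * 3.5e-09)
D = 5.72406e-11 m^2/s = 57.241 um^2/s

57.241


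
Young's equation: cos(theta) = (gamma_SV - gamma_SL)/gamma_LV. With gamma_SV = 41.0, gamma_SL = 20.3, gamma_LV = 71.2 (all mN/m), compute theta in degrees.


cos(theta) = (gamma_SV - gamma_SL) / gamma_LV
cos(theta) = (41.0 - 20.3) / 71.2
cos(theta) = 0.29073
theta = arccos(0.29073) = 73.1 degrees

73.1


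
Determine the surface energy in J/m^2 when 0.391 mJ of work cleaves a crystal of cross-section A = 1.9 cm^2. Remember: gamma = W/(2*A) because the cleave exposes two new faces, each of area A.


Convert: A = 1.9 cm^2 = 0.00019 m^2, W = 0.391 mJ = 0.000391 J
Cleaving exposes two faces of area A, so total new surface = 2*A and gamma = W / (2*A)
gamma = 0.000391 / (2 * 0.00019)
gamma = 1.029 J/m^2

1.029


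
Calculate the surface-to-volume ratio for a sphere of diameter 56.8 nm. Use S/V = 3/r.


Radius r = 56.8/2 = 28.4 nm
S/V = 3 / r = 3 / 28.4
S/V = 0.1056 nm^-1

0.1056


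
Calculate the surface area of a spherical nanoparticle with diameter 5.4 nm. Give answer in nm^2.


Radius r = 5.4/2 = 2.7 nm
Surface area SA = 4 * pi * r^2
SA = 4 * pi * (2.7)^2
SA = 91.61 nm^2

91.61


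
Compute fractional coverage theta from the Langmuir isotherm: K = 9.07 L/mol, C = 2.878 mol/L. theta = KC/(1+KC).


Langmuir isotherm: theta = K*C / (1 + K*C)
K*C = 9.07 * 2.878 = 26.10346
theta = 26.10346 / (1 + 26.10346) = 26.10346 / 27.10346
theta = 0.9631

0.9631


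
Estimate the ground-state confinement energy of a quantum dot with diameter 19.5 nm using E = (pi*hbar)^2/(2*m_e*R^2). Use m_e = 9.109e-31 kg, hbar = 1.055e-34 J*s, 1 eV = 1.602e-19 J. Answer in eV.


Radius R = 19.5/2 = 9.75 nm = 9.75e-09 m
E = (pi * 1.055e-34)^2 / (2 * 9.109e-31 * (9.75e-09)^2)
E(J) = 6.343e-22
E = E(J) / 1.602e-19 = 0.004 eV

0.004


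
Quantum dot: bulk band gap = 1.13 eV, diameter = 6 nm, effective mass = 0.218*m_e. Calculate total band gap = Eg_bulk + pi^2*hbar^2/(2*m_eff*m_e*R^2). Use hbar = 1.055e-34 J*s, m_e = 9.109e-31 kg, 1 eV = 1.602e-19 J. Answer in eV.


Radius R = 6/2 nm = 3e-09 m
Confinement energy dE = pi^2 * hbar^2 / (2 * m_eff * m_e * R^2)
dE = pi^2 * (1.055e-34)^2 / (2 * 0.218 * 9.109e-31 * (3e-09)^2) J, divided by 1.602e-19 J/eV
dE = 0.1918 eV
Total band gap = E_g(bulk) + dE = 1.13 + 0.1918 = 1.3218 eV

1.3218


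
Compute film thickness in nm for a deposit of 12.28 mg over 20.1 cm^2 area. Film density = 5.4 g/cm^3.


Convert: m = 12.28 mg = 1.2280e-05 kg, A = 20.1 cm^2 = 2.0100e-03 m^2, rho = 5.4 g/cm^3 = 5400 kg/m^3
t = m / (A * rho)
t = 1.2280e-05 / (2.0100e-03 * 5400)
t = 1.1314e-06 m = 1131.4 nm

1131.4


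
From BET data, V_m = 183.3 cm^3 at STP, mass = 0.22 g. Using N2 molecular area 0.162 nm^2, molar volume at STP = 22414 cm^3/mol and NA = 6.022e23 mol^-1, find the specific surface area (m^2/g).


Number of moles in monolayer = V_m / 22414 = 183.3 / 22414 = 0.00817792
Number of molecules = moles * NA = 0.00817792 * 6.022e23
SA = molecules * sigma / mass
SA = (183.3 / 22414) * 6.022e23 * 0.162e-18 / 0.22
SA = 3626.4 m^2/g

3626.4


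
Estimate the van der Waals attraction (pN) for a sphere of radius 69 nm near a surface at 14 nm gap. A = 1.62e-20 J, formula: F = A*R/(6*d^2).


Convert to SI: R = 69 nm = 6.9e-08 m, d = 14 nm = 1.4e-08 m
F = A * R / (6 * d^2)
F = 1.62e-20 * 6.9e-08 / (6 * (1.4e-08)^2)
F = 9.5051e-13 N = 0.951 pN

0.951


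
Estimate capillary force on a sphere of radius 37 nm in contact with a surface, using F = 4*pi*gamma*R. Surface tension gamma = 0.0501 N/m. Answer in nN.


Convert radius: R = 37 nm = 3.7e-08 m
F = 4 * pi * gamma * R
F = 4 * pi * 0.0501 * 3.7e-08
F = 2.32943e-08 N = 23.2943 nN

23.2943


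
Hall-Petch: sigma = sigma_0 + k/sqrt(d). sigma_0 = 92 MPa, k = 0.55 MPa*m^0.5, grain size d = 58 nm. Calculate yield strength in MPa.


d = 58 nm = 5.8e-08 m
sqrt(d) = 0.0002408319
Hall-Petch contribution = k / sqrt(d) = 0.55 / 0.0002408319 = 2283.8 MPa
sigma = sigma_0 + k/sqrt(d) = 92 + 2283.8 = 2375.8 MPa

2375.8


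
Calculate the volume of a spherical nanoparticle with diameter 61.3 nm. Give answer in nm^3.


Radius r = 61.3/2 = 30.65 nm
Volume V = (4/3) * pi * r^3
V = (4/3) * pi * (30.65)^3
V = 120609.09 nm^3

120609.09


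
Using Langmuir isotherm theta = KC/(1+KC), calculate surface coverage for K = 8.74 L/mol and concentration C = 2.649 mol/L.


Langmuir isotherm: theta = K*C / (1 + K*C)
K*C = 8.74 * 2.649 = 23.15226
theta = 23.15226 / (1 + 23.15226) = 23.15226 / 24.15226
theta = 0.9586

0.9586


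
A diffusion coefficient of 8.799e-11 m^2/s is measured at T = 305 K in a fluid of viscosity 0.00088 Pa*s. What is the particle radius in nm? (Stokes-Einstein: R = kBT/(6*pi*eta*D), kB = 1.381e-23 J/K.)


Stokes-Einstein: R = kB*T / (6*pi*eta*D)
R = 1.381e-23 * 305 / (6 * pi * 0.00088 * 8.799e-11)
R = 2.88587e-09 m = 2.89 nm

2.89


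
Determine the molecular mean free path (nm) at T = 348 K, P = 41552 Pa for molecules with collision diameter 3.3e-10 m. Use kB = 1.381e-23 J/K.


Mean free path: lambda = kB*T / (sqrt(2) * pi * d^2 * P)
lambda = 1.381e-23 * 348 / (sqrt(2) * pi * (3.3e-10)^2 * 41552)
lambda = 2.3905e-07 m
lambda = 239.05 nm

239.05


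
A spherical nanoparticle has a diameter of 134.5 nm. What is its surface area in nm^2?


Radius r = 134.5/2 = 67.25 nm
Surface area SA = 4 * pi * r^2
SA = 4 * pi * (67.25)^2
SA = 56832.2 nm^2

56832.2


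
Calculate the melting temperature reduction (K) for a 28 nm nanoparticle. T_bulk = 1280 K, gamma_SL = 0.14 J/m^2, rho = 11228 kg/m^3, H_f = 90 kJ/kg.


Radius R = 28/2 = 14 nm = 1.4e-08 m
Convert H_f = 90 kJ/kg = 90000 J/kg
dT = 2 * gamma_SL * T_bulk / (rho * H_f * R)
dT = 2 * 0.14 * 1280 / (11228 * 90000 * 1.4e-08)
dT = 25.3 K

25.3


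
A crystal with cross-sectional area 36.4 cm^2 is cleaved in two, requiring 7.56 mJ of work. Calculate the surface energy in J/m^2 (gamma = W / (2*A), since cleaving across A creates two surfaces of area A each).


Convert: A = 36.4 cm^2 = 0.00364 m^2, W = 7.56 mJ = 0.00756 J
Cleaving exposes two faces of area A, so total new surface = 2*A and gamma = W / (2*A)
gamma = 0.00756 / (2 * 0.00364)
gamma = 1.038 J/m^2

1.038


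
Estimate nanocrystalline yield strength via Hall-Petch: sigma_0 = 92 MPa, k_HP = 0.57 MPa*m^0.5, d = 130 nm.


d = 130 nm = 1.3e-07 m
sqrt(d) = 0.0003605551
Hall-Petch contribution = k / sqrt(d) = 0.57 / 0.0003605551 = 1580.9 MPa
sigma = sigma_0 + k/sqrt(d) = 92 + 1580.9 = 1672.9 MPa

1672.9


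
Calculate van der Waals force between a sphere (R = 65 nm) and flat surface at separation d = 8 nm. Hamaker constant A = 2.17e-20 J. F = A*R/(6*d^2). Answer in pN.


Convert to SI: R = 65 nm = 6.5e-08 m, d = 8 nm = 8e-09 m
F = A * R / (6 * d^2)
F = 2.17e-20 * 6.5e-08 / (6 * (8e-09)^2)
F = 3.67318e-12 N = 3.673 pN

3.673


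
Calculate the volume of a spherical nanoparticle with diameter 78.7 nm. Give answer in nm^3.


Radius r = 78.7/2 = 39.35 nm
Volume V = (4/3) * pi * r^3
V = (4/3) * pi * (39.35)^3
V = 255224.77 nm^3

255224.77


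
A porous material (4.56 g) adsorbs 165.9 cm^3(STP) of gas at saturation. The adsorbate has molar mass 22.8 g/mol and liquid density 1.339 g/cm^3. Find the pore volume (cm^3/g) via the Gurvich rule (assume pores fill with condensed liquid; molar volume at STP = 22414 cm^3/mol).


Moles adsorbed n = V_ads / 22414 = 165.9 / 22414 = 7.401624e-03 mol
Liquid volume V_liq = n * M / rho_liq = 7.401624e-03 * 22.8 / 1.339 = 0.12603 cm^3
Specific pore volume V_pore = V_liq / m_sample = 0.12603 / 4.56
V_pore = 0.0276 cm^3/g

0.0276


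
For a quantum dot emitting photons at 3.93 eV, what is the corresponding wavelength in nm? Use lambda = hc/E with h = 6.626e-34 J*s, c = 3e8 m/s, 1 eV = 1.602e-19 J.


Convert energy: E = 3.93 eV = 3.93 * 1.602e-19 = 6.29586e-19 J
lambda = h*c / E = 6.626e-34 * 3e8 / 6.29586e-19
lambda = 3.15731e-07 m = 315.7 nm

315.7


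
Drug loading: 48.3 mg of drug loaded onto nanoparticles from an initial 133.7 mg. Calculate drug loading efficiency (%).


Drug loading efficiency = (drug loaded / drug initial) * 100
DLE = 48.3 / 133.7 * 100
DLE = 0.3613 * 100
DLE = 36.13%

36.13


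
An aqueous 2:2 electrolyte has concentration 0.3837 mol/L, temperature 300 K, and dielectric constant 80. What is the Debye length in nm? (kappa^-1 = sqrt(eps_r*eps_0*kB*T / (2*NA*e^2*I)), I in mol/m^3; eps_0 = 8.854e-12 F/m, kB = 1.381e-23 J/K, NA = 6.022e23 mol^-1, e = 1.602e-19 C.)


Ionic strength I = 0.3837 * 2^2 * 1000 = 1534.8 mol/m^3
kappa^-1 = sqrt(80 * 8.854e-12 * 1.381e-23 * 300 / (2 * 6.022e23 * (1.602e-19)^2 * 1534.8))
kappa^-1 = 0.249 nm

0.249


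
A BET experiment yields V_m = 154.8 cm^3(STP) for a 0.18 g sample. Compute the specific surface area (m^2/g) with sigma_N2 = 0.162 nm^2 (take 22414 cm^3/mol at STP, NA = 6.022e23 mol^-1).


Number of moles in monolayer = V_m / 22414 = 154.8 / 22414 = 0.0069064
Number of molecules = moles * NA = 0.0069064 * 6.022e23
SA = molecules * sigma / mass
SA = (154.8 / 22414) * 6.022e23 * 0.162e-18 / 0.18
SA = 3743.1 m^2/g

3743.1


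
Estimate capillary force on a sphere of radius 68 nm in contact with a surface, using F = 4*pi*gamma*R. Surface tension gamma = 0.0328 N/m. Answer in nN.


Convert radius: R = 68 nm = 6.8e-08 m
F = 4 * pi * gamma * R
F = 4 * pi * 0.0328 * 6.8e-08
F = 2.8028e-08 N = 28.028 nN

28.028


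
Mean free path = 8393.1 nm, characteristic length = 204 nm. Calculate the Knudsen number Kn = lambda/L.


Knudsen number Kn = lambda / L
Kn = 8393.1 / 204
Kn = 41.1426

41.1426


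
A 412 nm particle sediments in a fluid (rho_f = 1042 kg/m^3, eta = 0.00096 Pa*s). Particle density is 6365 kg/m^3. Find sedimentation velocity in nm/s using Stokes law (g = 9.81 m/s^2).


Radius R = 412/2 nm = 2.06e-07 m
Density difference = 6365 - 1042 = 5323 kg/m^3
v = 2 * R^2 * (rho_p - rho_f) * g / (9 * eta)
v = 2 * (2.06e-07)^2 * 5323 * 9.81 / (9 * 0.00096)
v = 5.12951e-07 m/s = 512.9513 nm/s

512.9513


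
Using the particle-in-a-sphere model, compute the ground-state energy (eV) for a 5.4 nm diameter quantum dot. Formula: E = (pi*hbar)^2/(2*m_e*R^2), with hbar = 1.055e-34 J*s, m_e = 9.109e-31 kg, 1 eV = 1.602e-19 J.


Radius R = 5.4/2 = 2.7 nm = 2.7e-09 m
E = (pi * 1.055e-34)^2 / (2 * 9.109e-31 * (2.7e-09)^2)
E(J) = 8.27135e-21
E = E(J) / 1.602e-19 = 0.0516 eV

0.0516


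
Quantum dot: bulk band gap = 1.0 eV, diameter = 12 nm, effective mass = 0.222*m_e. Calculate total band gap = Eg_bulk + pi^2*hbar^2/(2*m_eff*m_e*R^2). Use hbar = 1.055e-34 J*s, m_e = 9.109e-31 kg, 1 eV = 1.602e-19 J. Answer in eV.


Radius R = 12/2 nm = 6e-09 m
Confinement energy dE = pi^2 * hbar^2 / (2 * m_eff * m_e * R^2)
dE = pi^2 * (1.055e-34)^2 / (2 * 0.222 * 9.109e-31 * (6e-09)^2) J, divided by 1.602e-19 J/eV
dE = 0.0471 eV
Total band gap = E_g(bulk) + dE = 1.0 + 0.0471 = 1.0471 eV

1.0471


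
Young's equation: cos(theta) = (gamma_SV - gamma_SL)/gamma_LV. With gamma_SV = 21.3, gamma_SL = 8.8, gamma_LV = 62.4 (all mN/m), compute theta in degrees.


cos(theta) = (gamma_SV - gamma_SL) / gamma_LV
cos(theta) = (21.3 - 8.8) / 62.4
cos(theta) = 0.200321
theta = arccos(0.200321) = 78.44 degrees

78.44


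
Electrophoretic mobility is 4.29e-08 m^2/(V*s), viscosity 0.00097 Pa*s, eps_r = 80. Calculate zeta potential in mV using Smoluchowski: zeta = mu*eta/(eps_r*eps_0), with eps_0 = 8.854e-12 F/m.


Smoluchowski equation: zeta = mu * eta / (eps_r * eps_0)
zeta = 4.29e-08 * 0.00097 / (80 * 8.854e-12)
zeta = 0.058749 V = 58.75 mV

58.75


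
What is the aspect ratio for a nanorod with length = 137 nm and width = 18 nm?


Aspect ratio AR = length / diameter
AR = 137 / 18
AR = 7.61

7.61


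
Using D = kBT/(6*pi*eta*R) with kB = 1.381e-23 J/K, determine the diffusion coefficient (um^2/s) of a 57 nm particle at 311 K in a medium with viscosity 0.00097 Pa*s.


Radius R = 57/2 = 28.5 nm = 2.85e-08 m
D = kB*T / (6*pi*eta*R)
D = 1.381e-23 * 311 / (6 * pi * 0.00097 * 2.85e-08)
D = 8.24207e-12 m^2/s = 8.242 um^2/s

8.242


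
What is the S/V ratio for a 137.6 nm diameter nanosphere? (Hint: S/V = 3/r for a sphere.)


Radius r = 137.6/2 = 68.8 nm
S/V = 3 / r = 3 / 68.8
S/V = 0.0436 nm^-1

0.0436


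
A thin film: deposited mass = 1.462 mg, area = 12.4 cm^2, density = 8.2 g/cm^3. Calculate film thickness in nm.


Convert: m = 1.462 mg = 1.4620e-06 kg, A = 12.4 cm^2 = 1.2400e-03 m^2, rho = 8.2 g/cm^3 = 8200 kg/m^3
t = m / (A * rho)
t = 1.4620e-06 / (1.2400e-03 * 8200)
t = 1.4378e-07 m = 143.8 nm

143.8


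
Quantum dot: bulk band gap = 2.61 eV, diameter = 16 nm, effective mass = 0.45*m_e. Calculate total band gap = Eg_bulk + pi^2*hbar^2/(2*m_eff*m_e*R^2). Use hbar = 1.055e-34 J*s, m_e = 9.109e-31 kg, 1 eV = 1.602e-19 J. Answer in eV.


Radius R = 16/2 nm = 8e-09 m
Confinement energy dE = pi^2 * hbar^2 / (2 * m_eff * m_e * R^2)
dE = pi^2 * (1.055e-34)^2 / (2 * 0.45 * 9.109e-31 * (8e-09)^2) J, divided by 1.602e-19 J/eV
dE = 0.0131 eV
Total band gap = E_g(bulk) + dE = 2.61 + 0.0131 = 2.6231 eV

2.6231


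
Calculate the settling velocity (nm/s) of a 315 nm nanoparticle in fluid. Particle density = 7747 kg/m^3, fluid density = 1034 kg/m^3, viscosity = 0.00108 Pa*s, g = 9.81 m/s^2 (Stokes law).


Radius R = 315/2 nm = 1.575e-07 m
Density difference = 7747 - 1034 = 6713 kg/m^3
v = 2 * R^2 * (rho_p - rho_f) * g / (9 * eta)
v = 2 * (1.575e-07)^2 * 6713 * 9.81 / (9 * 0.00108)
v = 3.36132e-07 m/s = 336.1325 nm/s

336.1325


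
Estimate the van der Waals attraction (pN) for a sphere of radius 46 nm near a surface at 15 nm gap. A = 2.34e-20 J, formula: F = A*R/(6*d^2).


Convert to SI: R = 46 nm = 4.6e-08 m, d = 15 nm = 1.5e-08 m
F = A * R / (6 * d^2)
F = 2.34e-20 * 4.6e-08 / (6 * (1.5e-08)^2)
F = 7.97333e-13 N = 0.797 pN

0.797


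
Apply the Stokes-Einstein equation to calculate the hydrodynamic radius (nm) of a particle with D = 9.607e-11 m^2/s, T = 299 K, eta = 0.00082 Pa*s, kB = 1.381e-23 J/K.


Stokes-Einstein: R = kB*T / (6*pi*eta*D)
R = 1.381e-23 * 299 / (6 * pi * 0.00082 * 9.607e-11)
R = 2.78075e-09 m = 2.78 nm

2.78


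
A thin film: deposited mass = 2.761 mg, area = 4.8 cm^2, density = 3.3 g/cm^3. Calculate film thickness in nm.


Convert: m = 2.761 mg = 2.7610e-06 kg, A = 4.8 cm^2 = 4.8000e-04 m^2, rho = 3.3 g/cm^3 = 3300 kg/m^3
t = m / (A * rho)
t = 2.7610e-06 / (4.8000e-04 * 3300)
t = 1.7431e-06 m = 1743.1 nm

1743.1


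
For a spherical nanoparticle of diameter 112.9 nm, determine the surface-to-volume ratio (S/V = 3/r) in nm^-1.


Radius r = 112.9/2 = 56.45 nm
S/V = 3 / r = 3 / 56.45
S/V = 0.0531 nm^-1

0.0531


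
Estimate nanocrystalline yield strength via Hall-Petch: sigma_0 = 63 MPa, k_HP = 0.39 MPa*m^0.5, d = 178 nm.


d = 178 nm = 1.78e-07 m
sqrt(d) = 0.0004219005
Hall-Petch contribution = k / sqrt(d) = 0.39 / 0.0004219005 = 924.4 MPa
sigma = sigma_0 + k/sqrt(d) = 63 + 924.4 = 987.4 MPa

987.4


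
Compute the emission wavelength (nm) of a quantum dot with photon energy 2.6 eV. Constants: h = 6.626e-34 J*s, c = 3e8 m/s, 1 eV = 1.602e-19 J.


Convert energy: E = 2.6 eV = 2.6 * 1.602e-19 = 4.1652e-19 J
lambda = h*c / E = 6.626e-34 * 3e8 / 4.1652e-19
lambda = 4.7724e-07 m = 477.2 nm

477.2


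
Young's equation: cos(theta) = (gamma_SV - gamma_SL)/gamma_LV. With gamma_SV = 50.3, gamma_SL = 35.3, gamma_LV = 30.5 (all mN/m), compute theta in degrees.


cos(theta) = (gamma_SV - gamma_SL) / gamma_LV
cos(theta) = (50.3 - 35.3) / 30.5
cos(theta) = 0.491803
theta = arccos(0.491803) = 60.54 degrees

60.54


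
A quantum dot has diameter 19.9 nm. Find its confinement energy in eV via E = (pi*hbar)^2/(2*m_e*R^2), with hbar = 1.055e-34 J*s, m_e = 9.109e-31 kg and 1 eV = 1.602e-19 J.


Radius R = 19.9/2 = 9.95 nm = 9.95e-09 m
E = (pi * 1.055e-34)^2 / (2 * 9.109e-31 * (9.95e-09)^2)
E(J) = 6.09057e-22
E = E(J) / 1.602e-19 = 0.0038 eV

0.0038


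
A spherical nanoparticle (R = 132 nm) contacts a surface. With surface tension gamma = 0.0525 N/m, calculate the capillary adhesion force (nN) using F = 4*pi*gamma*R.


Convert radius: R = 132 nm = 1.32e-07 m
F = 4 * pi * gamma * R
F = 4 * pi * 0.0525 * 1.32e-07
F = 8.70849e-08 N = 87.0849 nN

87.0849


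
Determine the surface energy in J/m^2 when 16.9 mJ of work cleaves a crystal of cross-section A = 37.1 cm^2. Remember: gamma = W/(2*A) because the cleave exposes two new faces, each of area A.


Convert: A = 37.1 cm^2 = 0.00371 m^2, W = 16.9 mJ = 0.0169 J
Cleaving exposes two faces of area A, so total new surface = 2*A and gamma = W / (2*A)
gamma = 0.0169 / (2 * 0.00371)
gamma = 2.278 J/m^2

2.278


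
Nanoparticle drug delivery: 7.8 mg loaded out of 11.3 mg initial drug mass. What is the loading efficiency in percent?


Drug loading efficiency = (drug loaded / drug initial) * 100
DLE = 7.8 / 11.3 * 100
DLE = 0.6903 * 100
DLE = 69.03%

69.03


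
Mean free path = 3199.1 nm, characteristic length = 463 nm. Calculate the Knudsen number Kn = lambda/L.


Knudsen number Kn = lambda / L
Kn = 3199.1 / 463
Kn = 6.9095

6.9095


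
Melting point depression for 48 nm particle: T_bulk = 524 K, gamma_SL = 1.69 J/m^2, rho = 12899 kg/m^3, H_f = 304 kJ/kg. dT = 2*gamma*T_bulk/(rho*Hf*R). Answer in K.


Radius R = 48/2 = 24 nm = 2.4e-08 m
Convert H_f = 304 kJ/kg = 304000 J/kg
dT = 2 * gamma_SL * T_bulk / (rho * H_f * R)
dT = 2 * 1.69 * 524 / (12899 * 304000 * 2.4e-08)
dT = 18.8 K

18.8


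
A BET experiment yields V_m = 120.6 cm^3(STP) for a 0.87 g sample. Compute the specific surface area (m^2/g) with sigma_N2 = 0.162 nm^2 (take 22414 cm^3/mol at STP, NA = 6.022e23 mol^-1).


Number of moles in monolayer = V_m / 22414 = 120.6 / 22414 = 0.00538057
Number of molecules = moles * NA = 0.00538057 * 6.022e23
SA = molecules * sigma / mass
SA = (120.6 / 22414) * 6.022e23 * 0.162e-18 / 0.87
SA = 603.3 m^2/g

603.3


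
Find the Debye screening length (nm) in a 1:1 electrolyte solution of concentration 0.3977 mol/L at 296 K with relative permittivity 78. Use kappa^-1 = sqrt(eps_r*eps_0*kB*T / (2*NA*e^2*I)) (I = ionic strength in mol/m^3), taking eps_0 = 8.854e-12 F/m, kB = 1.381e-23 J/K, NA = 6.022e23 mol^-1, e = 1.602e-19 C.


Ionic strength I = 0.3977 * 1^2 * 1000 = 397.7 mol/m^3
kappa^-1 = sqrt(78 * 8.854e-12 * 1.381e-23 * 296 / (2 * 6.022e23 * (1.602e-19)^2 * 397.7))
kappa^-1 = 0.479 nm

0.479


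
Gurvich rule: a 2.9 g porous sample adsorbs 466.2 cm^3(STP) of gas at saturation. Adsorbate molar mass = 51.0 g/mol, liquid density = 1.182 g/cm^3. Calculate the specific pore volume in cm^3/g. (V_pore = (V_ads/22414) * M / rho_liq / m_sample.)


Moles adsorbed n = V_ads / 22414 = 466.2 / 22414 = 2.079950e-02 mol
Liquid volume V_liq = n * M / rho_liq = 2.079950e-02 * 51.0 / 1.182 = 0.89744 cm^3
Specific pore volume V_pore = V_liq / m_sample = 0.89744 / 2.9
V_pore = 0.3095 cm^3/g

0.3095


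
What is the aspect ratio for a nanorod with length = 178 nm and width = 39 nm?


Aspect ratio AR = length / diameter
AR = 178 / 39
AR = 4.56

4.56


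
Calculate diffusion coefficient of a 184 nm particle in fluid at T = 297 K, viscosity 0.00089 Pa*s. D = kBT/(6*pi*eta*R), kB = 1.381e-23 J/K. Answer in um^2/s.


Radius R = 184/2 = 92 nm = 9.2e-08 m
D = kB*T / (6*pi*eta*R)
D = 1.381e-23 * 297 / (6 * pi * 0.00089 * 9.2e-08)
D = 2.65749e-12 m^2/s = 2.657 um^2/s

2.657


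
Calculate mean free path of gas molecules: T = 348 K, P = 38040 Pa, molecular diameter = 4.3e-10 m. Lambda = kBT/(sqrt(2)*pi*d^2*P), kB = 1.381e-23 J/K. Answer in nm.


Mean free path: lambda = kB*T / (sqrt(2) * pi * d^2 * P)
lambda = 1.381e-23 * 348 / (sqrt(2) * pi * (4.3e-10)^2 * 38040)
lambda = 1.53791e-07 m
lambda = 153.79 nm

153.79


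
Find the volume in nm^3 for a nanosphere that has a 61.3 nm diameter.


Radius r = 61.3/2 = 30.65 nm
Volume V = (4/3) * pi * r^3
V = (4/3) * pi * (30.65)^3
V = 120609.09 nm^3

120609.09


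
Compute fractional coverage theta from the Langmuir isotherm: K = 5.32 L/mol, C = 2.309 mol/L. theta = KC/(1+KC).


Langmuir isotherm: theta = K*C / (1 + K*C)
K*C = 5.32 * 2.309 = 12.28388
theta = 12.28388 / (1 + 12.28388) = 12.28388 / 13.28388
theta = 0.9247

0.9247


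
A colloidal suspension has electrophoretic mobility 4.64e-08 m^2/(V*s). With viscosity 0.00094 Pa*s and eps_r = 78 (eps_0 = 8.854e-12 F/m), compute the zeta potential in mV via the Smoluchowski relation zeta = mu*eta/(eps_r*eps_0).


Smoluchowski equation: zeta = mu * eta / (eps_r * eps_0)
zeta = 4.64e-08 * 0.00094 / (78 * 8.854e-12)
zeta = 0.063156 V = 63.16 mV

63.16


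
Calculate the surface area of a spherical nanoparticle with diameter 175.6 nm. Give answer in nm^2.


Radius r = 175.6/2 = 87.8 nm
Surface area SA = 4 * pi * r^2
SA = 4 * pi * (87.8)^2
SA = 96872.14 nm^2

96872.14


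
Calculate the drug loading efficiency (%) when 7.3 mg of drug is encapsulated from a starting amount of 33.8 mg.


Drug loading efficiency = (drug loaded / drug initial) * 100
DLE = 7.3 / 33.8 * 100
DLE = 0.216 * 100
DLE = 21.6%

21.6


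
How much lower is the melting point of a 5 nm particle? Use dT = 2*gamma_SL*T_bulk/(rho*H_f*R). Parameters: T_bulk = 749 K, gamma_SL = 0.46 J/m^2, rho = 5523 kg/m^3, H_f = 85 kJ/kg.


Radius R = 5/2 = 2.5 nm = 2.5e-09 m
Convert H_f = 85 kJ/kg = 85000 J/kg
dT = 2 * gamma_SL * T_bulk / (rho * H_f * R)
dT = 2 * 0.46 * 749 / (5523 * 85000 * 2.5e-09)
dT = 587.1 K

587.1


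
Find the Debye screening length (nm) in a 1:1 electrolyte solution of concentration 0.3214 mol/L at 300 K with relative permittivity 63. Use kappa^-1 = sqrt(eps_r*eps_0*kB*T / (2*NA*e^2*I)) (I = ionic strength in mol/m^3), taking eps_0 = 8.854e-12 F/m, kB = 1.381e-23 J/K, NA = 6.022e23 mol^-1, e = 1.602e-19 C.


Ionic strength I = 0.3214 * 1^2 * 1000 = 321.4 mol/m^3
kappa^-1 = sqrt(63 * 8.854e-12 * 1.381e-23 * 300 / (2 * 6.022e23 * (1.602e-19)^2 * 321.4))
kappa^-1 = 0.482 nm

0.482


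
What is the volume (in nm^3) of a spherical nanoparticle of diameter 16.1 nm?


Radius r = 16.1/2 = 8.05 nm
Volume V = (4/3) * pi * r^3
V = (4/3) * pi * (8.05)^3
V = 2185.12 nm^3

2185.12


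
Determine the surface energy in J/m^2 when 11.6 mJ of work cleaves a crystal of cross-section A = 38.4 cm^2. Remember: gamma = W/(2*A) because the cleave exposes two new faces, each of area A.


Convert: A = 38.4 cm^2 = 0.00384 m^2, W = 11.6 mJ = 0.0116 J
Cleaving exposes two faces of area A, so total new surface = 2*A and gamma = W / (2*A)
gamma = 0.0116 / (2 * 0.00384)
gamma = 1.51 J/m^2

1.51


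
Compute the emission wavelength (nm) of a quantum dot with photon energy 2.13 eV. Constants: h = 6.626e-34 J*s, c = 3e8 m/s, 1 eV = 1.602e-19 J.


Convert energy: E = 2.13 eV = 2.13 * 1.602e-19 = 3.41226e-19 J
lambda = h*c / E = 6.626e-34 * 3e8 / 3.41226e-19
lambda = 5.82546e-07 m = 582.5 nm

582.5


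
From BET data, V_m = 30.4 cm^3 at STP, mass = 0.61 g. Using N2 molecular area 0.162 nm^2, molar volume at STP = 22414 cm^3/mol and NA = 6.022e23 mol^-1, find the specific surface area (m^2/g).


Number of moles in monolayer = V_m / 22414 = 30.4 / 22414 = 0.0013563
Number of molecules = moles * NA = 0.0013563 * 6.022e23
SA = molecules * sigma / mass
SA = (30.4 / 22414) * 6.022e23 * 0.162e-18 / 0.61
SA = 216.9 m^2/g

216.9


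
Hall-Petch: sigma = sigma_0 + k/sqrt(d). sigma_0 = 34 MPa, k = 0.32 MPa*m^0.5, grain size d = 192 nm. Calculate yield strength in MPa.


d = 192 nm = 1.92e-07 m
sqrt(d) = 0.000438178
Hall-Petch contribution = k / sqrt(d) = 0.32 / 0.000438178 = 730.3 MPa
sigma = sigma_0 + k/sqrt(d) = 34 + 730.3 = 764.3 MPa

764.3


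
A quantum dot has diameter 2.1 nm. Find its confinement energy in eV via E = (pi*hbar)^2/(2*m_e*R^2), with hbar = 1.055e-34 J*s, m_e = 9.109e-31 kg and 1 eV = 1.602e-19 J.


Radius R = 2.1/2 = 1.05 nm = 1.05e-09 m
E = (pi * 1.055e-34)^2 / (2 * 9.109e-31 * (1.05e-09)^2)
E(J) = 5.46922e-20
E = E(J) / 1.602e-19 = 0.3414 eV

0.3414


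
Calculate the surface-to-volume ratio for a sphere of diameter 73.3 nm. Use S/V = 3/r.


Radius r = 73.3/2 = 36.65 nm
S/V = 3 / r = 3 / 36.65
S/V = 0.0819 nm^-1

0.0819


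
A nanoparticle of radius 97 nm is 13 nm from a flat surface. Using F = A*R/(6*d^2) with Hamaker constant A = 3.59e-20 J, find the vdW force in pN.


Convert to SI: R = 97 nm = 9.7e-08 m, d = 13 nm = 1.3e-08 m
F = A * R / (6 * d^2)
F = 3.59e-20 * 9.7e-08 / (6 * (1.3e-08)^2)
F = 3.43422e-12 N = 3.434 pN

3.434


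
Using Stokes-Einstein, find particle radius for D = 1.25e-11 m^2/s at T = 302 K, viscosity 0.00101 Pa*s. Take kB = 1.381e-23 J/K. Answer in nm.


Stokes-Einstein: R = kB*T / (6*pi*eta*D)
R = 1.381e-23 * 302 / (6 * pi * 0.00101 * 1.25e-11)
R = 1.75254e-08 m = 17.53 nm

17.53


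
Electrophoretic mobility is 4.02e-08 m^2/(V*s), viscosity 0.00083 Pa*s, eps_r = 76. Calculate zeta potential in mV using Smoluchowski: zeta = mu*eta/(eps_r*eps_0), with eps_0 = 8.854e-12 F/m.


Smoluchowski equation: zeta = mu * eta / (eps_r * eps_0)
zeta = 4.02e-08 * 0.00083 / (76 * 8.854e-12)
zeta = 0.049585 V = 49.59 mV

49.59


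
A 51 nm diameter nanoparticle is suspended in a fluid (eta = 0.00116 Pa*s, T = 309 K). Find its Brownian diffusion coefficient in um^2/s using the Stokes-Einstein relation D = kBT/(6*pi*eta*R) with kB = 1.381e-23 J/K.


Radius R = 51/2 = 25.5 nm = 2.55e-08 m
D = kB*T / (6*pi*eta*R)
D = 1.381e-23 * 309 / (6 * pi * 0.00116 * 2.55e-08)
D = 7.65337e-12 m^2/s = 7.653 um^2/s

7.653


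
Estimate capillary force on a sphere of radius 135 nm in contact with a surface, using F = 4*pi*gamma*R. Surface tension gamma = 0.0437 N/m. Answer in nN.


Convert radius: R = 135 nm = 1.35e-07 m
F = 4 * pi * gamma * R
F = 4 * pi * 0.0437 * 1.35e-07
F = 7.41353e-08 N = 74.1353 nN

74.1353


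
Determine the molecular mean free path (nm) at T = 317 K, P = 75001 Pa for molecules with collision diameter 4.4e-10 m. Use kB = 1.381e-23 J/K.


Mean free path: lambda = kB*T / (sqrt(2) * pi * d^2 * P)
lambda = 1.381e-23 * 317 / (sqrt(2) * pi * (4.4e-10)^2 * 75001)
lambda = 6.78603e-08 m
lambda = 67.86 nm

67.86


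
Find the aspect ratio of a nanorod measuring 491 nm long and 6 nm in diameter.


Aspect ratio AR = length / diameter
AR = 491 / 6
AR = 81.83

81.83


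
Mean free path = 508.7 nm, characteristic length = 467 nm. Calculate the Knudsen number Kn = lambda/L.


Knudsen number Kn = lambda / L
Kn = 508.7 / 467
Kn = 1.0893

1.0893


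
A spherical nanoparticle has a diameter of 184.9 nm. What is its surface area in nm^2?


Radius r = 184.9/2 = 92.45 nm
Surface area SA = 4 * pi * r^2
SA = 4 * pi * (92.45)^2
SA = 107404.8 nm^2

107404.8


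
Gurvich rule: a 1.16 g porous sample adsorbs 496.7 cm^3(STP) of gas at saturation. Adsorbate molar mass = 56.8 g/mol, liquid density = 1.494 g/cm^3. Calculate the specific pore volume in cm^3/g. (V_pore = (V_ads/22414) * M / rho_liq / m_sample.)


Moles adsorbed n = V_ads / 22414 = 496.7 / 22414 = 2.216026e-02 mol
Liquid volume V_liq = n * M / rho_liq = 2.216026e-02 * 56.8 / 1.494 = 0.84251 cm^3
Specific pore volume V_pore = V_liq / m_sample = 0.84251 / 1.16
V_pore = 0.7263 cm^3/g

0.7263


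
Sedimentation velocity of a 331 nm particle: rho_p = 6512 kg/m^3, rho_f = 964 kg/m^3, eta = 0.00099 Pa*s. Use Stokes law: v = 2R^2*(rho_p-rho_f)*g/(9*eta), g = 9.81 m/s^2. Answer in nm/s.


Radius R = 331/2 nm = 1.655e-07 m
Density difference = 6512 - 964 = 5548 kg/m^3
v = 2 * R^2 * (rho_p - rho_f) * g / (9 * eta)
v = 2 * (1.655e-07)^2 * 5548 * 9.81 / (9 * 0.00099)
v = 3.34621e-07 m/s = 334.6214 nm/s

334.6214


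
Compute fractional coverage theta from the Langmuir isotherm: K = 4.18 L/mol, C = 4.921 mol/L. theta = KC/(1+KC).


Langmuir isotherm: theta = K*C / (1 + K*C)
K*C = 4.18 * 4.921 = 20.56978
theta = 20.56978 / (1 + 20.56978) = 20.56978 / 21.56978
theta = 0.9536

0.9536


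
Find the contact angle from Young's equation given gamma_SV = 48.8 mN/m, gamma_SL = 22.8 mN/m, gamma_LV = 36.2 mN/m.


cos(theta) = (gamma_SV - gamma_SL) / gamma_LV
cos(theta) = (48.8 - 22.8) / 36.2
cos(theta) = 0.718232
theta = arccos(0.718232) = 44.09 degrees

44.09


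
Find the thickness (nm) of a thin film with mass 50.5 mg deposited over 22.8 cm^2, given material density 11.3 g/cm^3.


Convert: m = 50.5 mg = 5.0500e-05 kg, A = 22.8 cm^2 = 2.2800e-03 m^2, rho = 11.3 g/cm^3 = 11300 kg/m^3
t = m / (A * rho)
t = 5.0500e-05 / (2.2800e-03 * 11300)
t = 1.9601e-06 m = 1960.1 nm

1960.1


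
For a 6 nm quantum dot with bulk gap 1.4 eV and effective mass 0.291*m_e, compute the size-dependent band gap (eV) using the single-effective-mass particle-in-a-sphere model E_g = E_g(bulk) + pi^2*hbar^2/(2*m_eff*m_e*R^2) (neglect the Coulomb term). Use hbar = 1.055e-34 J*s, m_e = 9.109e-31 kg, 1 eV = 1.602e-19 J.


Radius R = 6/2 nm = 3e-09 m
Confinement energy dE = pi^2 * hbar^2 / (2 * m_eff * m_e * R^2)
dE = pi^2 * (1.055e-34)^2 / (2 * 0.291 * 9.109e-31 * (3e-09)^2) J, divided by 1.602e-19 J/eV
dE = 0.1437 eV
Total band gap = E_g(bulk) + dE = 1.4 + 0.1437 = 1.5437 eV

1.5437


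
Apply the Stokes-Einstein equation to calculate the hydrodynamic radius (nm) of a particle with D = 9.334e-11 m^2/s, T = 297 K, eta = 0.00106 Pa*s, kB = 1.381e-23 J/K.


Stokes-Einstein: R = kB*T / (6*pi*eta*D)
R = 1.381e-23 * 297 / (6 * pi * 0.00106 * 9.334e-11)
R = 2.19925e-09 m = 2.2 nm

2.2


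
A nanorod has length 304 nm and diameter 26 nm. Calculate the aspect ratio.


Aspect ratio AR = length / diameter
AR = 304 / 26
AR = 11.69

11.69


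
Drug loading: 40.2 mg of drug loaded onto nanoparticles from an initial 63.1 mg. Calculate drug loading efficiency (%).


Drug loading efficiency = (drug loaded / drug initial) * 100
DLE = 40.2 / 63.1 * 100
DLE = 0.6371 * 100
DLE = 63.71%

63.71


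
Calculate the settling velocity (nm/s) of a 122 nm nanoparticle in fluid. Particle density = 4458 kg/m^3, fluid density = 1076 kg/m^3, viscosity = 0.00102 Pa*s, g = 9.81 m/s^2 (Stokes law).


Radius R = 122/2 nm = 6.1e-08 m
Density difference = 4458 - 1076 = 3382 kg/m^3
v = 2 * R^2 * (rho_p - rho_f) * g / (9 * eta)
v = 2 * (6.1e-08)^2 * 3382 * 9.81 / (9 * 0.00102)
v = 2.68961e-08 m/s = 26.8961 nm/s

26.8961


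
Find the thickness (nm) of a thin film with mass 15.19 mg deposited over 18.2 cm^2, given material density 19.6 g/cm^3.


Convert: m = 15.19 mg = 1.5190e-05 kg, A = 18.2 cm^2 = 1.8200e-03 m^2, rho = 19.6 g/cm^3 = 19600 kg/m^3
t = m / (A * rho)
t = 1.5190e-05 / (1.8200e-03 * 19600)
t = 4.2582e-07 m = 425.8 nm

425.8


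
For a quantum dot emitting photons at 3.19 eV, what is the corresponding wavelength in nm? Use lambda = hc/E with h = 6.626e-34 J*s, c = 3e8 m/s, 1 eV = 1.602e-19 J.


Convert energy: E = 3.19 eV = 3.19 * 1.602e-19 = 5.11038e-19 J
lambda = h*c / E = 6.626e-34 * 3e8 / 5.11038e-19
lambda = 3.88973e-07 m = 389.0 nm

389.0


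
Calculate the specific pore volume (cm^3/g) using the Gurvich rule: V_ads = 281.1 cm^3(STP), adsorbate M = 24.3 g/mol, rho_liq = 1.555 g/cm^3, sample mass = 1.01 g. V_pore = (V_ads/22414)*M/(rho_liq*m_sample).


Moles adsorbed n = V_ads / 22414 = 281.1 / 22414 = 1.254127e-02 mol
Liquid volume V_liq = n * M / rho_liq = 1.254127e-02 * 24.3 / 1.555 = 0.19598 cm^3
Specific pore volume V_pore = V_liq / m_sample = 0.19598 / 1.01
V_pore = 0.194 cm^3/g

0.194


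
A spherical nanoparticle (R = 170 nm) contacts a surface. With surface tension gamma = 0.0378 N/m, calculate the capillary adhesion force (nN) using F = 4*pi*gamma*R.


Convert radius: R = 170 nm = 1.7e-07 m
F = 4 * pi * gamma * R
F = 4 * pi * 0.0378 * 1.7e-07
F = 8.07515e-08 N = 80.7515 nN

80.7515


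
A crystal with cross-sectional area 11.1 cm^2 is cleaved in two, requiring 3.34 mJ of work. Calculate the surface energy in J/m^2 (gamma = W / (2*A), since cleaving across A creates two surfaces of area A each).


Convert: A = 11.1 cm^2 = 0.00111 m^2, W = 3.34 mJ = 0.00334 J
Cleaving exposes two faces of area A, so total new surface = 2*A and gamma = W / (2*A)
gamma = 0.00334 / (2 * 0.00111)
gamma = 1.505 J/m^2

1.505


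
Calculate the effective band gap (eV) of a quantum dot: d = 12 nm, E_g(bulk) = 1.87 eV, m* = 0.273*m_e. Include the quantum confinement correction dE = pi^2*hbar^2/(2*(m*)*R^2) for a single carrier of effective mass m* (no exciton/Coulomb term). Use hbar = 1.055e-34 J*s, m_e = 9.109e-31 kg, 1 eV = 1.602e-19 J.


Radius R = 12/2 nm = 6e-09 m
Confinement energy dE = pi^2 * hbar^2 / (2 * m_eff * m_e * R^2)
dE = pi^2 * (1.055e-34)^2 / (2 * 0.273 * 9.109e-31 * (6e-09)^2) J, divided by 1.602e-19 J/eV
dE = 0.0383 eV
Total band gap = E_g(bulk) + dE = 1.87 + 0.0383 = 1.9083 eV

1.9083


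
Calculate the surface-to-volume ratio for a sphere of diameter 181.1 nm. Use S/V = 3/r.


Radius r = 181.1/2 = 90.55 nm
S/V = 3 / r = 3 / 90.55
S/V = 0.0331 nm^-1

0.0331


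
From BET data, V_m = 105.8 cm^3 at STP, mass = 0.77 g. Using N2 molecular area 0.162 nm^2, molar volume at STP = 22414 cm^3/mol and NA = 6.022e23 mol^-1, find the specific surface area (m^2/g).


Number of moles in monolayer = V_m / 22414 = 105.8 / 22414 = 0.00472026
Number of molecules = moles * NA = 0.00472026 * 6.022e23
SA = molecules * sigma / mass
SA = (105.8 / 22414) * 6.022e23 * 0.162e-18 / 0.77
SA = 598.0 m^2/g

598.0


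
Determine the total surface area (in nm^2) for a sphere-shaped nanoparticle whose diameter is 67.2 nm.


Radius r = 67.2/2 = 33.6 nm
Surface area SA = 4 * pi * r^2
SA = 4 * pi * (33.6)^2
SA = 14186.93 nm^2

14186.93


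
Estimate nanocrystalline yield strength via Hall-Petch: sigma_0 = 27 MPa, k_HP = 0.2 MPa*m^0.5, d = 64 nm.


d = 64 nm = 6.4e-08 m
sqrt(d) = 0.0002529822
Hall-Petch contribution = k / sqrt(d) = 0.2 / 0.0002529822 = 790.6 MPa
sigma = sigma_0 + k/sqrt(d) = 27 + 790.6 = 817.6 MPa

817.6


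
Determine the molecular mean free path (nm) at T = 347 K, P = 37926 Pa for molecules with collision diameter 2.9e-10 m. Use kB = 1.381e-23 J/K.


Mean free path: lambda = kB*T / (sqrt(2) * pi * d^2 * P)
lambda = 1.381e-23 * 347 / (sqrt(2) * pi * (2.9e-10)^2 * 37926)
lambda = 3.38162e-07 m
lambda = 338.16 nm

338.16


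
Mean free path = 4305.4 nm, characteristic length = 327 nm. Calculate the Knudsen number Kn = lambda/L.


Knudsen number Kn = lambda / L
Kn = 4305.4 / 327
Kn = 13.1664

13.1664


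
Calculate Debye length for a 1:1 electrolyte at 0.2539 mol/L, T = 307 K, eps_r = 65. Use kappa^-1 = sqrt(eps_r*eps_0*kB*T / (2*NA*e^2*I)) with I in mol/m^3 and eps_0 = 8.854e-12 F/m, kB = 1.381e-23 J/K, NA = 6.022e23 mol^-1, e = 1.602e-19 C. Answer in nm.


Ionic strength I = 0.2539 * 1^2 * 1000 = 253.9 mol/m^3
kappa^-1 = sqrt(65 * 8.854e-12 * 1.381e-23 * 307 / (2 * 6.022e23 * (1.602e-19)^2 * 253.9))
kappa^-1 = 0.558 nm

0.558


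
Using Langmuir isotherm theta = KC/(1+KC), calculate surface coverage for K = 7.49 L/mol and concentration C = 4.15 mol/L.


Langmuir isotherm: theta = K*C / (1 + K*C)
K*C = 7.49 * 4.15 = 31.0835
theta = 31.0835 / (1 + 31.0835) = 31.0835 / 32.0835
theta = 0.9688

0.9688


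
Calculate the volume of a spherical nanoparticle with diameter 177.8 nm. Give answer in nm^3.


Radius r = 177.8/2 = 88.9 nm
Volume V = (4/3) * pi * r^3
V = (4/3) * pi * (88.9)^3
V = 2943024.6 nm^3

2943024.6


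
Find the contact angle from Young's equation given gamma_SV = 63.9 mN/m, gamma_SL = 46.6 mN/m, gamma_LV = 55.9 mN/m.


cos(theta) = (gamma_SV - gamma_SL) / gamma_LV
cos(theta) = (63.9 - 46.6) / 55.9
cos(theta) = 0.309481
theta = arccos(0.309481) = 71.97 degrees

71.97


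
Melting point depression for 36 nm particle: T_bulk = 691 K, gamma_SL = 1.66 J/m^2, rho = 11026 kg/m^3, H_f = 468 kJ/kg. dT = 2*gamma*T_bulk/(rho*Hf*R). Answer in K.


Radius R = 36/2 = 18 nm = 1.8e-08 m
Convert H_f = 468 kJ/kg = 468000 J/kg
dT = 2 * gamma_SL * T_bulk / (rho * H_f * R)
dT = 2 * 1.66 * 691 / (11026 * 468000 * 1.8e-08)
dT = 24.7 K

24.7


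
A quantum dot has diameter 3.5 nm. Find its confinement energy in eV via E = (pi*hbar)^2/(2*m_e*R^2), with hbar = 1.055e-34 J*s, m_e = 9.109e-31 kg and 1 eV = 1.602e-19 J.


Radius R = 3.5/2 = 1.75 nm = 1.75e-09 m
E = (pi * 1.055e-34)^2 / (2 * 9.109e-31 * (1.75e-09)^2)
E(J) = 1.96892e-20
E = E(J) / 1.602e-19 = 0.1229 eV

0.1229
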